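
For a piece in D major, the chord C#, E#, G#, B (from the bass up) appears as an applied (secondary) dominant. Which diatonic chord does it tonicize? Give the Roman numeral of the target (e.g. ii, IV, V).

iii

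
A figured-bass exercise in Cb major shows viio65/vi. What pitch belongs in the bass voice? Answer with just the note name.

Bb

The applied chord viio65/vi is rooted on G: G-Bb-Db-Fb.
The figure 65 means first inversion — the third is in the bass.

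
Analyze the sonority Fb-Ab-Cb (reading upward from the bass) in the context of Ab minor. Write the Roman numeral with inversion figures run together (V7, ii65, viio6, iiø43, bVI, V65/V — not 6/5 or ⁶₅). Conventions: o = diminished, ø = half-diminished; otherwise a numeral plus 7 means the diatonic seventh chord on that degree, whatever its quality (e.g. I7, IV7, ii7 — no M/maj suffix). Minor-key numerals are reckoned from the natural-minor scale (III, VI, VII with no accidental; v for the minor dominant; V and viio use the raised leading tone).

Stacked in thirds the chord is Fb-Ab-Cb: a major triad on Fb.
Fb is scale degree 6 in Ab minor, and a major triad on that degree is written VI.

VI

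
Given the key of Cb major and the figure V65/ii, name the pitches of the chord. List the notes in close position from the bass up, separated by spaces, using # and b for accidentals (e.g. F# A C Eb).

The slash means an applied dominant: we want the dominant of ii. In Cb major, ii is Db minor, and its dominant is built on Ab.
Building a dominant seventh chord on Ab gives Ab-C-Eb-Gb.
With the 65 figure the chord is in first inversion; from the bass C upward in close position it reads C-Eb-Gb-Ab.

C Eb Gb Ab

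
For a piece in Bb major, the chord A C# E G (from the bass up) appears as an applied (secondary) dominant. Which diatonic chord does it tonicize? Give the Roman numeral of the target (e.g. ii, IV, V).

iii

The chord is a dominant seventh chord on A.
A dominant resolves down a perfect fifth: A → D. In Bb major, D is scale degree 3, i.e. iii.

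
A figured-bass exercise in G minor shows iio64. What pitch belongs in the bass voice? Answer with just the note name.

Eb

iio in G minor has root A; the chord is A-C-Eb.
The figure 64 means second inversion — the fifth is in the bass.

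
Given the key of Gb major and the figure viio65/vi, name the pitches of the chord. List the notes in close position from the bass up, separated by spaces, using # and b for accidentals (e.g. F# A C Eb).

viio65/vi is a secondary leading-tone chord. The target vi is Eb in Gb major; the applied chord is rooted a semitone below, on D.
Building a fully diminished seventh chord on D gives D-F-Ab-Cb.
With the 65 figure the chord is in first inversion; from the bass F upward in close position it reads F-Ab-Cb-D.

F Ab Cb D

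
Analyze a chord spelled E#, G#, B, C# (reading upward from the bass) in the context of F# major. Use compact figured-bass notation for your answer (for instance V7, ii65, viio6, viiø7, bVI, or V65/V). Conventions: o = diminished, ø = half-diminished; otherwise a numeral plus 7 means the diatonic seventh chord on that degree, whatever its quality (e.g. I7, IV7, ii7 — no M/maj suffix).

V65

Stacked in thirds the chord is C#-E#-G#-B: a dominant seventh chord on C#.
In F# major, C# is the dominant; the diatonic dominant seventh chord there is V7.
With E# in the bass the chord is in first inversion, so the figured bass is 65.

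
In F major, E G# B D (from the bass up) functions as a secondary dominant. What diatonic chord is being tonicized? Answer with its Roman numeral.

The chord is a dominant seventh chord on E.
A dominant resolves down a perfect fifth: E → A. In F major, A is scale degree 3, i.e. iii.

iii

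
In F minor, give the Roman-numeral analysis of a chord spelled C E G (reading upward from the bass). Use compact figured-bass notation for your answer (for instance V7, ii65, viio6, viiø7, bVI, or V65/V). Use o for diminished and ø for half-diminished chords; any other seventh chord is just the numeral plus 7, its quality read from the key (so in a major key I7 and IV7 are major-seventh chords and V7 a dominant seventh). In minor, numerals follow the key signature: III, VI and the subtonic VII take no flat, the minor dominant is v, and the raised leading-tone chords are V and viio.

The pitches C-E-G form a major triad rooted on C.
In F minor, C is the dominant; the diatonic major triad there is V.

V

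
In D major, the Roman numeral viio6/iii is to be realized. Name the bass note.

The applied chord viio6/iii is rooted on E#: E#-G#-B.
The figure 6 means first inversion — the third is in the bass.

G#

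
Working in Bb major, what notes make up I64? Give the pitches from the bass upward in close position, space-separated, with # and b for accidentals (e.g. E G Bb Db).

F Bb D

The numeral's case and figure indicate a major triad. In Bb major its root, the tonic, is Bb.
Stacking thirds from Bb gives Bb-D-F.
With the 64 figure the chord is in second inversion; from the bass F upward in close position it reads F-Bb-D.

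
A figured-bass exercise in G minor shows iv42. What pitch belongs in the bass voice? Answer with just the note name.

iv in G minor has root C; the chord is C-Eb-G-Bb.
The figure 42 means third inversion — the seventh is in the bass.

Bb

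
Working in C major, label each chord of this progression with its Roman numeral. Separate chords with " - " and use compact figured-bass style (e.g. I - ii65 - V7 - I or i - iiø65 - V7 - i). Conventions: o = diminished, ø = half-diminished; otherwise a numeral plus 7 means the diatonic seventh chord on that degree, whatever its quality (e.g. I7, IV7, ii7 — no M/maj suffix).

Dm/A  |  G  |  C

Dm/A: root D is the supertonic; minor triad there is ii64.
G has root G, degree 5 in C major, so V.
C: root C is the tonic; major triad there is I.

ii64 - V - I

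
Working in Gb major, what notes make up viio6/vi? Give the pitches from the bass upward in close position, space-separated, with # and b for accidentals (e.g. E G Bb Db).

F Ab D

The slash marks an applied leading-tone chord: viio of vi. In Gb major, vi is Eb, so the leading tone to it is D, a half step below.
Building a diminished triad on D gives D-F-Ab.
With the 6 figure the chord is in first inversion; from the bass F upward in close position it reads F-Ab-D.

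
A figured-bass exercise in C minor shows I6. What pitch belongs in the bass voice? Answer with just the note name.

E

I in C minor has root C; the chord is C-E-G.
The figure 6 means first inversion — the third is in the bass.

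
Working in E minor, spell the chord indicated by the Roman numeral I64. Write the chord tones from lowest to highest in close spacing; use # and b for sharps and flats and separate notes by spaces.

B E G#

Scale degree 1 in E minor is E; here the chord built on it is altered to a major triad. I64 is the major tonic (Picardy third), borrowed from the parallel major.
So the chord is E-G#-B.
The figured bass 64 indicates second inversion, placing the fifth (B) in the bass: B-E-G#.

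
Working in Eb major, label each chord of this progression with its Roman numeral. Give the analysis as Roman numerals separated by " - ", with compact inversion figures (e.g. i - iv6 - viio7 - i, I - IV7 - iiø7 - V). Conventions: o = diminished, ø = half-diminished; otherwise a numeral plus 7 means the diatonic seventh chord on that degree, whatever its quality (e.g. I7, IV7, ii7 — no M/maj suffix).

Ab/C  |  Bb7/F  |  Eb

IV6 - V43 - I

Ab/C: major triad on Ab = scale degree 4 → IV6.
Bb7/F: dominant seventh chord on Bb = scale degree 5 → V43.
Eb has root Eb, degree 1 in Eb major, so I.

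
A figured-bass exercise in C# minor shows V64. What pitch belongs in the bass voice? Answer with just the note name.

D#

V in C# minor has root G#; the chord is G#-B#-D#.
The figure 64 means second inversion — the fifth is in the bass.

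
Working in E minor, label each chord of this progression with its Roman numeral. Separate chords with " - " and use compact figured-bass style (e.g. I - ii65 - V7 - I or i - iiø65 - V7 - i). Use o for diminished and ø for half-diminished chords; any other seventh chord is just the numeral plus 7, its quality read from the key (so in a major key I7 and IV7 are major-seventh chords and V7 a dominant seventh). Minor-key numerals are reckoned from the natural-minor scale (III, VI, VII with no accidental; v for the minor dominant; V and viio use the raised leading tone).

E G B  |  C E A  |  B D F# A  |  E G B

E-G-B has root E, degree 1 in E minor, so i.
C-E-A has root A, degree 4 in E minor, so iv6.
B-D-F#-A has root B, degree 5 in E minor, so v7.
E-G-B: root E is the tonic; minor triad there is i.

i - iv6 - v7 - i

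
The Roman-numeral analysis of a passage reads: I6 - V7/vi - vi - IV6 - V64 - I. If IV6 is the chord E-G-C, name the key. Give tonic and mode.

The anchor chord is a major triad on C, labeled IV6.
If C is scale degree 4 and the mode makes that degree carry a major triad, the tonic is G and the mode is major.

G major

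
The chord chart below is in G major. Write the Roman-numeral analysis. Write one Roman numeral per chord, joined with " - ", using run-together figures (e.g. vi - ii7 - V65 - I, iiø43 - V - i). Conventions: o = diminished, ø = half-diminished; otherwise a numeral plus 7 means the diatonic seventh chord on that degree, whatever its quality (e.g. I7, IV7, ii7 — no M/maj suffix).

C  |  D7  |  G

IV - V7 - I

C: major triad on C = scale degree 4 → IV.
D7 has root D, degree 5 in G major, so V7.
G: root G is the tonic; major triad there is I.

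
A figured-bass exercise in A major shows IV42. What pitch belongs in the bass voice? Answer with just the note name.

IV in A major has root D; the chord is D-F#-A-C#.
The figure 42 means third inversion — the seventh is in the bass.

C#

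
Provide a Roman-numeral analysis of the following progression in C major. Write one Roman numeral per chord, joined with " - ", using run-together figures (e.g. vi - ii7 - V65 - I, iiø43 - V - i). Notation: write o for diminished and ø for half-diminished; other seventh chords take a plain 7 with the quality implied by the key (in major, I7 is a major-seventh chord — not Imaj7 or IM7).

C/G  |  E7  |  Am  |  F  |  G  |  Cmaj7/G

C/G: major triad on C = scale degree 1 → I64.
E7: a dominant seventh chord on E, the applied dominant of vi → V7/vi.
Am: minor triad on A = scale degree 6 → vi.
F: root F is the subdominant; major triad there is IV.
G: root G is the dominant; major triad there is V.
Cmaj7/G: root C is the tonic; major seventh chord there is I43.

I64 - V7/vi - vi - IV - V - I43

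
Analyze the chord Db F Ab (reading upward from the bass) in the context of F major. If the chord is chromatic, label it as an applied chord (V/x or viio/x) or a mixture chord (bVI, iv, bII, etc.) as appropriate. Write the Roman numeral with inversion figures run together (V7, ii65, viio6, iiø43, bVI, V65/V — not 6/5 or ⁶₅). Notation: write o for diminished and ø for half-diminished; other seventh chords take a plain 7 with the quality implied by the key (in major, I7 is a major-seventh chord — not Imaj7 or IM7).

bVI

Stacked in thirds the chord is Db-F-Ab: a major triad on Db.
Db is the lowered sixth degree of F major (diatonic 6 would be D). This is a major triad on the lowered sixth degree, borrowed from the parallel minor.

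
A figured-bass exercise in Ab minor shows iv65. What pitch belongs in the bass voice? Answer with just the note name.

Fb

iv in Ab minor has root Db; the chord is Db-Fb-Ab-Cb.
The figure 65 means first inversion — the third is in the bass.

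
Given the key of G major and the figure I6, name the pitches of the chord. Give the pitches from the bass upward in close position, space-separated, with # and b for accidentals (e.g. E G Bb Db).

B D G

In G major, the tonic is G, and the diatonic chord built there is a major triad.
That chord is spelled G-B-D.
The figured bass 6 indicates first inversion, placing the third (B) in the bass: B-D-G.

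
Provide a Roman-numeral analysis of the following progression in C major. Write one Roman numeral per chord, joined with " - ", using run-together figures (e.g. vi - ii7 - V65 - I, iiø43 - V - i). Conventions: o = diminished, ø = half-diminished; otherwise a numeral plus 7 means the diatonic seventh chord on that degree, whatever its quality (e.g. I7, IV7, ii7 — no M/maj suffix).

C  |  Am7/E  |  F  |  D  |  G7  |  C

C: root C is the tonic; major triad there is I.
Am7/E: root A is the submediant; minor seventh chord there is vi43.
F: root F is the subdominant; major triad there is IV.
D: a major triad on D, the applied dominant of V → V/V.
G7: dominant seventh chord on G = scale degree 5 → V7.
C has root C, degree 1 in C major, so I.

I - vi43 - IV - V/V - V7 - I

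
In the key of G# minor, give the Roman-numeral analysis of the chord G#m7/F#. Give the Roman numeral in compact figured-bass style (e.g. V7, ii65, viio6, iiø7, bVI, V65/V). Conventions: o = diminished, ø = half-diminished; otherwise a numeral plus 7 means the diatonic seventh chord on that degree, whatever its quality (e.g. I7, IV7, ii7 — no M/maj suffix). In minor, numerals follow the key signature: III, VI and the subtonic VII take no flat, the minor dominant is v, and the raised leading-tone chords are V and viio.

i42

Stacked in thirds the chord is G#-B-D#-F#: a minor seventh chord on G#.
In G# minor, G# is the tonic; the diatonic minor seventh chord there is i7.
With F# in the bass the chord is in third inversion, so the figured bass is 42.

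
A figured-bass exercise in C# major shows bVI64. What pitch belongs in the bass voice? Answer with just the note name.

bVI in C# major has root A; the chord is A-C#-E.
The figure 64 means second inversion — the fifth is in the bass.

E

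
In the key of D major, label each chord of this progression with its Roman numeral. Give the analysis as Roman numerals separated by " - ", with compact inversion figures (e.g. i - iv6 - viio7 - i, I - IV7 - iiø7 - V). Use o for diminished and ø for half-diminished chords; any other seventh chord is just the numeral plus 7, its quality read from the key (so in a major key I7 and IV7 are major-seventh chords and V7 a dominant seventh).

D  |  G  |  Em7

I - IV - ii7

D has root D, degree 1 in D major, so I.
G has root G, degree 4 in D major, so IV.
Em7 has root E, degree 2 in D major, so ii7.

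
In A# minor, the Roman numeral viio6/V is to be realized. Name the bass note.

The applied chord viio6/V is rooted on D##: D##-F##-A#.
The figure 6 means first inversion — the third is in the bass.

F##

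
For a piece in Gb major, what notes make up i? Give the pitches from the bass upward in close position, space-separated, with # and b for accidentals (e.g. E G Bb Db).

Gb Bbb Db

i is the minor tonic, borrowed from the parallel minor. In Gb major that root is Gb.
So the chord is Gb-Bbb-Db.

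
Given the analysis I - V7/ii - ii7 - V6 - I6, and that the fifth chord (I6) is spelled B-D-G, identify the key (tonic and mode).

G major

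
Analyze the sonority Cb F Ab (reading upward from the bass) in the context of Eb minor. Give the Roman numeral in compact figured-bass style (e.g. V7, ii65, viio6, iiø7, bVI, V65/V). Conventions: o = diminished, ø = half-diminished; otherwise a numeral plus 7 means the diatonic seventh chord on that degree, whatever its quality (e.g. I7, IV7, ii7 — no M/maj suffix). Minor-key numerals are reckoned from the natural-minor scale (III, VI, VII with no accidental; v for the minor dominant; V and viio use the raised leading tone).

iio64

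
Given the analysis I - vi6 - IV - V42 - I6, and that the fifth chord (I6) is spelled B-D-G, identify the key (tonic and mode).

I6 is given as B-D-G — a major triad with root G.
If G is scale degree 1 and the mode makes that degree carry a major triad, the tonic is G and the mode is major.

G major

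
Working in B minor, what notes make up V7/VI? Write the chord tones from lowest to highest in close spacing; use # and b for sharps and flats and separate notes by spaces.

D F# A C

The slash means an applied dominant: we want the dominant of VI. In B minor, VI is G major, and its dominant is built on D.
Building a dominant seventh chord on D gives D-F#-A-C.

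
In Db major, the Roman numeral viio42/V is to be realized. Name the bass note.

Fb

The applied chord viio42/V is rooted on G: G-Bb-Db-Fb.
The figure 42 means third inversion — the seventh is in the bass.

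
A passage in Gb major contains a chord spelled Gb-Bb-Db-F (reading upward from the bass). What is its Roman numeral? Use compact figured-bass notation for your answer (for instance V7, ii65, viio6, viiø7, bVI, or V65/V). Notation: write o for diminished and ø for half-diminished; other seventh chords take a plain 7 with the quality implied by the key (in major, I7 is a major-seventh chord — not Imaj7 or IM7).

I7

The pitches Gb-Bb-Db-F form a major seventh chord rooted on Gb.
Gb is scale degree 1 in Gb major, and a major seventh chord on that degree is written I7.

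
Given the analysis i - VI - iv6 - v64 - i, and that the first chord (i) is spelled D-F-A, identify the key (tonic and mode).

i is given as D-F-A — a minor triad with root D.
If D is scale degree 1 and the mode makes that degree carry a minor triad, the tonic is D and the mode is minor.

D minor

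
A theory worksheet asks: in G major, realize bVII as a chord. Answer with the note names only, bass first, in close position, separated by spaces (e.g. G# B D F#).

Scale degree 7 in G major is F#; lowering it a half step gives F. bVII is a major triad on the lowered seventh degree (the subtonic), borrowed from the parallel minor.
So the chord is F-A-C, a major triad.

F A C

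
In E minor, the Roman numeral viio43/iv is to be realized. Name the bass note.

D

The applied chord viio43/iv is rooted on G#: G#-B-D-F.
The figure 43 means second inversion — the fifth is in the bass.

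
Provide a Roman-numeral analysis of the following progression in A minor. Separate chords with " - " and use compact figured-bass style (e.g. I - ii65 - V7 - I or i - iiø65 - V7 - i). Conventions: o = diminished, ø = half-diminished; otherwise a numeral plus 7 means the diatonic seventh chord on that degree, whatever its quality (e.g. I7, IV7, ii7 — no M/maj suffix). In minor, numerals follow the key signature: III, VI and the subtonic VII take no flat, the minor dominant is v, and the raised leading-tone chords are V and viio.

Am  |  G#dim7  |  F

Am: root A is the tonic; minor triad there is i.
G#dim7: fully diminished seventh chord on G# = scale degree 7 → viio7.
F: major triad on F = scale degree 6 → VI.

i - viio7 - VI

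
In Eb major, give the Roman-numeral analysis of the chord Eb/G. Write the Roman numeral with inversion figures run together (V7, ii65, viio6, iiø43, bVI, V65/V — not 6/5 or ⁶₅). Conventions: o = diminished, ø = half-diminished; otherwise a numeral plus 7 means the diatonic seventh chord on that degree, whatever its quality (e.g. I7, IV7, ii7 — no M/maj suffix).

I6

Stacked in thirds the chord is Eb-G-Bb: a major triad on Eb.
Eb is scale degree 1 in Eb major, and a major triad on that degree is written I.
With G in the bass the chord is in first inversion, so the figured bass is 6.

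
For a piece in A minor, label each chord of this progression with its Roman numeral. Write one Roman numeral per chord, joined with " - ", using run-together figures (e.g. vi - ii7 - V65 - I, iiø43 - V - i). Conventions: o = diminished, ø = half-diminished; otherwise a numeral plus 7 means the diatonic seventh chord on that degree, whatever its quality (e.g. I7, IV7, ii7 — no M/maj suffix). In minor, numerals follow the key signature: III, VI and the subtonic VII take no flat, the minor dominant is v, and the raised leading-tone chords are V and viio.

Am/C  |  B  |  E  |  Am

Am/C has root A, degree 1 in A minor, so i6.
B: a major triad on B, the applied dominant of V → V/V.
E: major triad on E = scale degree 5 → V.
Am: minor triad on A = scale degree 1 → i.

i6 - V/V - V - i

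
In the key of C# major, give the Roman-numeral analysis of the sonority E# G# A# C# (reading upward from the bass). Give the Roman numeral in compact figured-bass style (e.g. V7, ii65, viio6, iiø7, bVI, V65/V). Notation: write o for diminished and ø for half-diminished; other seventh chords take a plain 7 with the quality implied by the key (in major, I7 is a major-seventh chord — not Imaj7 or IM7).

The pitches A#-C#-E#-G# form a minor seventh chord rooted on A#.
In C# major, A# is the submediant; the diatonic minor seventh chord there is vi7.
With E# in the bass the chord is in second inversion, so the figured bass is 43.

vi43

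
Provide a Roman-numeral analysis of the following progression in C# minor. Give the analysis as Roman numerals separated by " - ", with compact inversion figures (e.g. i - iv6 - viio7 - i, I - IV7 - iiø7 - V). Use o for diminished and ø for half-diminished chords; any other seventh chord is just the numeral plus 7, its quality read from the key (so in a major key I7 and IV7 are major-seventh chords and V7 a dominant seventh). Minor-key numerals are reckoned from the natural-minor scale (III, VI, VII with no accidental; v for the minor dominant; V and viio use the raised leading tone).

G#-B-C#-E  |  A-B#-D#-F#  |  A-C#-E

i43 - viio42 - VI

G#-B-C#-E: root C# is the tonic; minor seventh chord there is i43.
A-B#-D#-F#: fully diminished seventh chord on B# = scale degree 7 → viio42.
A-C#-E: major triad on A = scale degree 6 → VI.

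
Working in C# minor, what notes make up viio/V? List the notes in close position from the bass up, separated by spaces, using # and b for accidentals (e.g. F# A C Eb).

F## A# C#

The slash marks an applied leading-tone chord: viio of V. In C# minor, V is G#, so the leading tone to it is F##, a half step below.
Building a diminished triad on F## gives F##-A#-C#.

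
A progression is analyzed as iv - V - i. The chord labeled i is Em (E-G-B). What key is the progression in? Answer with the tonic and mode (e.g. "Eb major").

i is given as E-G-B — a minor triad with root E.
If E is scale degree 1 and the mode makes that degree carry a minor triad, the tonic is E and the mode is minor.

E minor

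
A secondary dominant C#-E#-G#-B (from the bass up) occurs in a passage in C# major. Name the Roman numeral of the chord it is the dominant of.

IV

The chord is a dominant seventh chord on C#.
A dominant resolves down a perfect fifth: C# → F#. In C# major, F# is scale degree 4, i.e. IV.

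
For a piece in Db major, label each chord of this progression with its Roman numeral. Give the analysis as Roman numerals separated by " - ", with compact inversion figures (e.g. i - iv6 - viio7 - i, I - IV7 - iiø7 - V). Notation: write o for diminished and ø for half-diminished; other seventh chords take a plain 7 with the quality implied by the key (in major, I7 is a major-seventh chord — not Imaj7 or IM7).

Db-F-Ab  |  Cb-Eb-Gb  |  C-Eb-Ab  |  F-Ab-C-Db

I - bVII - V6 - I65

Db-F-Ab: root Db is the tonic; major triad there is I.
Cb-Eb-Gb is non-diatonic — bVII, a mixture chord from Db minor.
C-Eb-Ab has root Ab, degree 5 in Db major, so V6.
F-Ab-C-Db: root Db is the tonic; major seventh chord there is I65.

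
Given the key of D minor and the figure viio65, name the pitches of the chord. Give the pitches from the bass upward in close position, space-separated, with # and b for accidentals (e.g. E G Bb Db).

In D minor, the leading-tone chord is built on the raised seventh degree, C#.
That chord is spelled C#-E-G-Bb.
The figured bass 65 indicates first inversion, placing the third (E) in the bass: E-G-Bb-C#.

E G Bb C#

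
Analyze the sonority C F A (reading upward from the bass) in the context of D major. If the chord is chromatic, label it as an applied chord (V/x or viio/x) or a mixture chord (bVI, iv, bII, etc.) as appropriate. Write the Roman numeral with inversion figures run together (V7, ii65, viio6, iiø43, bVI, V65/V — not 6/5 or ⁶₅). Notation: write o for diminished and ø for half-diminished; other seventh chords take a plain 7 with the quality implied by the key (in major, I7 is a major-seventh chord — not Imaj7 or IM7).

bIII64

The pitches F-A-C form a major triad rooted on F.
F is the lowered third degree of D major (diatonic 3 would be F#). This is a major triad on the lowered third degree, borrowed from the parallel minor.
With C in the bass the chord is in second inversion, so the figured bass is 64.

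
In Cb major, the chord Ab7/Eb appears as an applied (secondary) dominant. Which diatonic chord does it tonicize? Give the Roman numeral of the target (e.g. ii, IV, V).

The chord is a dominant seventh chord on Ab.
A dominant resolves down a perfect fifth: Ab → Db. In Cb major, Db is scale degree 2, i.e. ii.

ii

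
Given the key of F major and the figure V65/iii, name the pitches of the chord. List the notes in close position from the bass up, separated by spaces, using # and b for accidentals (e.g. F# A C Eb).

The slash means an applied dominant: we want the dominant of iii. In F major, iii is A minor, and its dominant is built on E.
Building a dominant seventh chord on E gives E-G#-B-D.
With the 65 figure the chord is in first inversion; from the bass G# upward in close position it reads G#-B-D-E.

G# B D E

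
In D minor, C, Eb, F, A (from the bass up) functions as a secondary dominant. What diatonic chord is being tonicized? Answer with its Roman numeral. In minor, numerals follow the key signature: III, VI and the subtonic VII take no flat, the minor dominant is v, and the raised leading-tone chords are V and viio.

VI

The chord is a dominant seventh chord on F.
A dominant resolves down a perfect fifth: F → Bb. In D minor, Bb is scale degree 6, i.e. VI.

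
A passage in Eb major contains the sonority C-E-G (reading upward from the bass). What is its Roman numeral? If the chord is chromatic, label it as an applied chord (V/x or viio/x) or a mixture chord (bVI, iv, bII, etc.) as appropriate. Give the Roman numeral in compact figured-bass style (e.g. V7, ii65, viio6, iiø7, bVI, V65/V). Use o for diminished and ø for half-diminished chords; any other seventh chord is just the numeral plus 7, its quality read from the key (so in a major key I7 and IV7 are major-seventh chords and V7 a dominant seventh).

The pitches C-E-G form a major triad rooted on C.
C is not a diatonic chord root with this quality in Eb major, but it lies a perfect fifth above F (ii), so the chord functions as an applied dominant of ii.

V/ii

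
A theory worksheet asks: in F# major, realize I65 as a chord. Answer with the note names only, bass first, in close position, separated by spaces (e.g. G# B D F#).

A# C# E# F#

In F# major, the tonic is F#, and the diatonic chord built there is a major seventh chord.
Stacking thirds from F# gives F#-A#-C#-E#.
With the 65 figure the chord is in first inversion; from the bass A# upward in close position it reads A#-C#-E#-F#.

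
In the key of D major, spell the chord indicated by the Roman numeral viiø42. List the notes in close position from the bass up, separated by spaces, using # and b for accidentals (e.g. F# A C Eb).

B C# E G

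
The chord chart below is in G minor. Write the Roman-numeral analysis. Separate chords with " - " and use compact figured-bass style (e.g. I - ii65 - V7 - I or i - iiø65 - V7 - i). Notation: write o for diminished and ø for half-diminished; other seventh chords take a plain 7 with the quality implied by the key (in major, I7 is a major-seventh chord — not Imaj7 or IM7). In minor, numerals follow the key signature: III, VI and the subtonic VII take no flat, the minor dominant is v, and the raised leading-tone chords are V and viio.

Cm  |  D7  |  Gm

iv - V7 - i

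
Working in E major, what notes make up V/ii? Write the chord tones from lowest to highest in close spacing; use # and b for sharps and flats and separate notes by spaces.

V/ii is a secondary dominant — the dominant triad of ii. ii in E major is F#, so the applied chord's root is C#, a perfect fifth above.
Building a major triad on C# gives C#-E#-G#.

C# E# G#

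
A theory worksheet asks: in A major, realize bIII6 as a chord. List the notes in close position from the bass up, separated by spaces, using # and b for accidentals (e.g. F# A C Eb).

E G C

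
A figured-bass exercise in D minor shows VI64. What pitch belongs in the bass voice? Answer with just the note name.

F

VI in D minor has root Bb; the chord is Bb-D-F.
The figure 64 means second inversion — the fifth is in the bass.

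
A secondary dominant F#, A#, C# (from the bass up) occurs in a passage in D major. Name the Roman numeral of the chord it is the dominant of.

vi

The chord is a major triad on F#.
A dominant resolves down a perfect fifth: F# → B. In D major, B is scale degree 6, i.e. vi.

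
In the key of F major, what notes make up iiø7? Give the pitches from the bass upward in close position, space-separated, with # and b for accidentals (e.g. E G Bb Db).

G Bb Db F

Scale degree 2 in F major is G; here the chord built on it is altered to a half-diminished seventh chord. iiø7 is the half-diminished supertonic seventh, borrowed from the parallel minor.
So the chord is G-Bb-Db-F, a half-diminished seventh chord.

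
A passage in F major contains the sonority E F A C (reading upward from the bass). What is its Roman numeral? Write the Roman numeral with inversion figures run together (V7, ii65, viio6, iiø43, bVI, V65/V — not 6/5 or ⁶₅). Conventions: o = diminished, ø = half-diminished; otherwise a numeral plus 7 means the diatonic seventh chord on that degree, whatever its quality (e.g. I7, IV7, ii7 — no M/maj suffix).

I42

The pitches F-A-C-E form a major seventh chord rooted on F.
In F major, F is the tonic; the diatonic major seventh chord there is I7.
With E in the bass the chord is in third inversion, so the figured bass is 42.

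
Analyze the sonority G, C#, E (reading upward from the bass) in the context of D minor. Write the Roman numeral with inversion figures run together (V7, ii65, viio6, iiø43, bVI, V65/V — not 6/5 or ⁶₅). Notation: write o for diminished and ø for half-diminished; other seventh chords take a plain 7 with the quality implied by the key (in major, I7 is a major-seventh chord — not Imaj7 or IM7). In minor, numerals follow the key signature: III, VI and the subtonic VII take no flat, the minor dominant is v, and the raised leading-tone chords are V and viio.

The pitches C#-E-G form a diminished triad rooted on C#.
In D minor, C# is the leading tone; the diatonic diminished triad there is viio.
With G in the bass the chord is in second inversion, so the figured bass is 64.

viio64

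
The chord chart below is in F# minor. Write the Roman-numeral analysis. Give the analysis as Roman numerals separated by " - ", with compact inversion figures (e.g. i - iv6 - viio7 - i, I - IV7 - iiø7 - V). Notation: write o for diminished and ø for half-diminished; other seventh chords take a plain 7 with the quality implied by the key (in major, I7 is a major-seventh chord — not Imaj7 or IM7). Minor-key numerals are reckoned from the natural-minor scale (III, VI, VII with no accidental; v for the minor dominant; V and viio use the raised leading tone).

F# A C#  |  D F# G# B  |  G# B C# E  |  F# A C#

F#-A-C# has root F#, degree 1 in F# minor, so i.
D-F#-G#-B has root G#, degree 2 in F# minor, so iiø43.
G#-B-C#-E: root C# is the dominant; minor seventh chord there is v43.
F#-A-C#: root F# is the tonic; minor triad there is i.

i - iiø43 - v43 - i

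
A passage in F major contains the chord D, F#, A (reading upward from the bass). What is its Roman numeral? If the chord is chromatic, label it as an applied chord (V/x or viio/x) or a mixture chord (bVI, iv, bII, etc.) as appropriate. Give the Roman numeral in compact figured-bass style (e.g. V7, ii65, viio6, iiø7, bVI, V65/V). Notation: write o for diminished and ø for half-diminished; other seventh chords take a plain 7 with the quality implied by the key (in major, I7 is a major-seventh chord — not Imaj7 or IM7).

The pitches D-F#-A form a major triad rooted on D.
D is not a diatonic chord root with this quality in F major, but it lies a perfect fifth above G (ii), so the chord functions as an applied dominant of ii.

V/ii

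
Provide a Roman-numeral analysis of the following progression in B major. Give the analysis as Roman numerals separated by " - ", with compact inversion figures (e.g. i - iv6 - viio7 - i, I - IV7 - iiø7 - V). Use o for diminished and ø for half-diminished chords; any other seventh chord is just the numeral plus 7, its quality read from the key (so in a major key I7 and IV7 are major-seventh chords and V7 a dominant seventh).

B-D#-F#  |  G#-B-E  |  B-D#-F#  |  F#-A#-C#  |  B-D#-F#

I - IV6 - I - V - I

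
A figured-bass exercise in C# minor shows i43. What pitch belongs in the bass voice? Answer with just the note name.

i in C# minor has root C#; the chord is C#-E-G#-B.
The figure 43 means second inversion — the fifth is in the bass.

G#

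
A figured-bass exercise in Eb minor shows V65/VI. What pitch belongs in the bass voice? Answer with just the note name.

Bb

The applied chord V65/VI is rooted on Gb: Gb-Bb-Db-Fb.
The figure 65 means first inversion — the third is in the bass.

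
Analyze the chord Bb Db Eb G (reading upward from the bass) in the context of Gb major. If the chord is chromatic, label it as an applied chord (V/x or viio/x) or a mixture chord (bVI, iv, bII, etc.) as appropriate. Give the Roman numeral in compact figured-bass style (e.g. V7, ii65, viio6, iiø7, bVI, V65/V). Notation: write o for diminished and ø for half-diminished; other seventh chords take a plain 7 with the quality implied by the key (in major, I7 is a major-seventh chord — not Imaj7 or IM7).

Stacked in thirds the chord is Eb-G-Bb-Db: a dominant seventh chord on Eb.
Eb is not a diatonic chord root with this quality in Gb major, but it lies a perfect fifth above Ab (ii), so the chord functions as an applied dominant of ii.
With Bb in the bass the chord is in second inversion, so the figured bass is 43.

V43/ii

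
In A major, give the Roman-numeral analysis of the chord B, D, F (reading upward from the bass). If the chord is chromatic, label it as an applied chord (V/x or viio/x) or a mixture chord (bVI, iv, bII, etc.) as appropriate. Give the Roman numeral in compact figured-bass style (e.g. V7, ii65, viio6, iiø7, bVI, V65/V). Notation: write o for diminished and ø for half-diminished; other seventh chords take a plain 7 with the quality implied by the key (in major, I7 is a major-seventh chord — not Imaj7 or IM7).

iio

Stacked in thirds the chord is B-D-F: a diminished triad on B.
B is the second degree of A major. This is the diminished supertonic triad, borrowed from the parallel minor.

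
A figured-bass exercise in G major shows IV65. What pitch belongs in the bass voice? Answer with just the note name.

E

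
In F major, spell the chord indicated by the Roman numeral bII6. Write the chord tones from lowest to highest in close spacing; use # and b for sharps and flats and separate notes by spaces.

Bb Db Gb

Scale degree 2 in F major is G; lowering it a half step gives Gb. bII6 is the Neapolitan sixth — a major triad on the lowered second degree, here in its customary first inversion.
So the chord is Gb-Bb-Db, a major triad.
The figured bass 6 indicates first inversion, placing the third (Bb) in the bass: Bb-Db-Gb.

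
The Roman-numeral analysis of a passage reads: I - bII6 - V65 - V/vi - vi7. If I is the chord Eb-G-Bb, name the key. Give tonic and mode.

I is given as Eb-G-Bb — a major triad with root Eb.
If Eb is scale degree 1 and the mode makes that degree carry a major triad, the tonic is Eb and the mode is major.

Eb major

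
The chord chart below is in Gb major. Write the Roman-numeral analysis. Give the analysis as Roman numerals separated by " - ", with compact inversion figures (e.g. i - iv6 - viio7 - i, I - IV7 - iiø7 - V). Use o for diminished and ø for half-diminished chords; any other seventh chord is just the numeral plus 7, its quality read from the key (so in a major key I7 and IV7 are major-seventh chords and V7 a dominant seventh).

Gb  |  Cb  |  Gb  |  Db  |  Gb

Gb: major triad on Gb = scale degree 1 → I.
Cb: major triad on Cb = scale degree 4 → IV.
Gb has root Gb, degree 1 in Gb major, so I.
Db has root Db, degree 5 in Gb major, so V.
Gb: major triad on Gb = scale degree 1 → I.

I - IV - I - V - I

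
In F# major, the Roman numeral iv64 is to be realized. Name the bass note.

iv in F# major has root B; the chord is B-D-F#.
The figure 64 means second inversion — the fifth is in the bass.

F#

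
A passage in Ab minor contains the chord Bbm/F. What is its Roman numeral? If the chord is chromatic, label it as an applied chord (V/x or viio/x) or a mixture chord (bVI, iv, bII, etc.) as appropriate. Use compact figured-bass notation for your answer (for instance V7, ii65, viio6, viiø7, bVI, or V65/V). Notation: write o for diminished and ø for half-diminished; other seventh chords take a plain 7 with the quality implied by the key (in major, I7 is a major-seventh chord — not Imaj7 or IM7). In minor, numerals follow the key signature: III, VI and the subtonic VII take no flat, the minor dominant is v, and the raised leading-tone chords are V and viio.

ii64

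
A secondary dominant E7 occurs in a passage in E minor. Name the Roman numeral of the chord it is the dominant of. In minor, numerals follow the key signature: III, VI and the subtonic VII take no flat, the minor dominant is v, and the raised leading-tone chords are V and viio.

iv

The chord is a dominant seventh chord on E.
A dominant resolves down a perfect fifth: E → A. In E minor, A is scale degree 4, i.e. iv.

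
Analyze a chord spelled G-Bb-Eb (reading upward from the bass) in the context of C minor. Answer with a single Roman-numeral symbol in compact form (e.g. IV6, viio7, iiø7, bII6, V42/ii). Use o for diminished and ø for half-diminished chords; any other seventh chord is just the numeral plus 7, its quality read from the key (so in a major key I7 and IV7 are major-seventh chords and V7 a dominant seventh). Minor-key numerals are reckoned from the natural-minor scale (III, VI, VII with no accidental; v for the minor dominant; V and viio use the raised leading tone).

The pitches Eb-G-Bb form a major triad rooted on Eb.
Eb is scale degree 3 in C minor, and a major triad on that degree is written III.
With G in the bass the chord is in first inversion, so the figured bass is 6.

III6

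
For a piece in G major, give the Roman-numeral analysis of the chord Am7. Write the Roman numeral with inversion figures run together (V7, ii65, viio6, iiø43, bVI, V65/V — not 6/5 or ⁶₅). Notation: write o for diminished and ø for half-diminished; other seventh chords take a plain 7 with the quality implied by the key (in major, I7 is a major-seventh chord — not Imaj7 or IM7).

The pitches A-C-E-G form a minor seventh chord rooted on A.
A is scale degree 2 in G major, and a minor seventh chord on that degree is written ii7.

ii7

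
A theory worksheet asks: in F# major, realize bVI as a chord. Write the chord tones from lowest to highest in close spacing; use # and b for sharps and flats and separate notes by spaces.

D F# A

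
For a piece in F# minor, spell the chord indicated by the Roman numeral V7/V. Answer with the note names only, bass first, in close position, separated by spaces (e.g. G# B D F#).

G# B# D# F#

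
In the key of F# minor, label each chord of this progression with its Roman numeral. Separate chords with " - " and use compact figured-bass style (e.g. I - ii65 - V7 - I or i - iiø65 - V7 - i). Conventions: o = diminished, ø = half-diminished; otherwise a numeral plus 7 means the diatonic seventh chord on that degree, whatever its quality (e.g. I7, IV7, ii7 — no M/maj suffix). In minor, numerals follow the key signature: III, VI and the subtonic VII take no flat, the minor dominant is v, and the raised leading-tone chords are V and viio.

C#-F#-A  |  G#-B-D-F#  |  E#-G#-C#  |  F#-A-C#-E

C#-F#-A has root F#, degree 1 in F# minor, so i64.
G#-B-D-F#: half-diminished seventh chord on G# = scale degree 2 → iiø7.
E#-G#-C#: root C# is the dominant; major triad there is V6.
F#-A-C#-E: root F# is the tonic; minor seventh chord there is i7.

i64 - iiø7 - V6 - i7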